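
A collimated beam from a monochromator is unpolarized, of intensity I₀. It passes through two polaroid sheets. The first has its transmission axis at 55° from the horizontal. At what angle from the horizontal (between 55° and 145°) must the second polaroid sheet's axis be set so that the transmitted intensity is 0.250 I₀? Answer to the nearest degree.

θ ≈ 100°

Unpolarized light through the first polarizer → I₁ = ½ I₀, now polarized at 55°.
Need I₂/I₀ = 0.25, so cos²(θ − 55°) = 0.25 / 0.5 = 0.5.
θ − 55° = arccos(√0.5) = 45.0°, giving θ ≈ 55 + 45.0 = 100.0°.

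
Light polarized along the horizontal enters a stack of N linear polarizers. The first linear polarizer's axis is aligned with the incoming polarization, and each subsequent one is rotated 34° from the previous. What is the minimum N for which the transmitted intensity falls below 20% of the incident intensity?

N = 6

First polarizer is aligned with the polarization: full transmission.
Each further stage multiplies by cos²(34°) = 0.6873.
After N polarizers: T = 0.6873^(N−1). Require T < 0.20 ⇒ N−1 > ln(0.20)/ln(0.6873) = 4.29, so N−1 ≥ 5 and N = 6.
Check: N=6 gives T = 0.1534 < 0.20; N=5 gives T = 0.2231.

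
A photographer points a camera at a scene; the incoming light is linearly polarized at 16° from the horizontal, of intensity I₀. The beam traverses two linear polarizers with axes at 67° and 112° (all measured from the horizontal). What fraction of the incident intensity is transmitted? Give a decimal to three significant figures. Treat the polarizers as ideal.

By Malus's law, I₁ = I₀ cos²(67° − 16°) = I₀ cos²(51°) = 0.396 I₀.
I₂ = I₁ cos²(112° − 67°) = 0.396 I₀ · cos²(45°) = 0.198 I₀.
Transmitted fraction = 0.198.

≈ 0.198 I₀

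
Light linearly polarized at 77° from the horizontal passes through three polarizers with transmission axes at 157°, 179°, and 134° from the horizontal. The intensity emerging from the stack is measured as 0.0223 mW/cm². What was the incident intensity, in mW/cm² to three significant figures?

By Malus's law, I₁ = I₀ cos²(157° − 77°) = I₀ cos²(80°) = 0.03015 I₀.
I₂ = I₁ cos²(179° − 157°) = 0.03015 I₀ · cos²(22°) = 0.02592 I₀.
I₃ = I₂ cos²(134° − 179°) = 0.02592 I₀ · cos²(45°) = 0.01296 I₀.
So 0.0223 mW/cm² = 0.01296 I₀, giving I₀ = 0.0223/0.01296 = 1.721 mW/cm².

I₀ ≈ 1.72 mW/cm²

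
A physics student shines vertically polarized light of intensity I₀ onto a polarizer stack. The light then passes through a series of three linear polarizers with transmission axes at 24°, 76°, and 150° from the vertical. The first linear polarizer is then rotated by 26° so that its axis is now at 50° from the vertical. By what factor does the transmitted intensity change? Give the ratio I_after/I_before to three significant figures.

I_new/I_old ≈ 1.06

Before rotation:
By Malus's law, I₁ = I₀ cos²(24° − 0°) = I₀ cos²(24°) = 0.8346 I₀.
I₂ = I₁ cos²(76° − 24°) = 0.8346 I₀ · cos²(52°) = 0.3163 I₀.
I₃ = I₂ cos²(150° − 76°) = 0.3163 I₀ · cos²(74°) = 0.02403 I₀.
After rotation:
I₁ = I₀ cos²(50° − 0°) = I₀ cos²(50°) = 0.4132 I₀.
I₂ = I₁ cos²(76° − 50°) = 0.4132 I₀ · cos²(26°) = 0.3338 I₀.
I₃ = I₂ cos²(150° − 76°) = 0.3338 I₀ · cos²(74°) = 0.02536 I₀.
Ratio = 0.02536 / 0.02403 = 1.055.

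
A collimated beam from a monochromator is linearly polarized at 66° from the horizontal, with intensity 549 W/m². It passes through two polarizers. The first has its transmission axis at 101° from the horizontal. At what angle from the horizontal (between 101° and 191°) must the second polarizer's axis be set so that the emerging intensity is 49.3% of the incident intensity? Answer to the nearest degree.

I₁ = I₀ cos²(101° − 66°) = I₀ cos²(35°) = 0.671 I₀.
Need I₂/I₀ = 0.493, so cos²(θ − 101°) = 0.493 / 0.671 = 0.7347.
θ − 101° = arccos(√0.7347) = 31.0°, giving θ ≈ 101 + 31.0 = 132.0°.

θ ≈ 132°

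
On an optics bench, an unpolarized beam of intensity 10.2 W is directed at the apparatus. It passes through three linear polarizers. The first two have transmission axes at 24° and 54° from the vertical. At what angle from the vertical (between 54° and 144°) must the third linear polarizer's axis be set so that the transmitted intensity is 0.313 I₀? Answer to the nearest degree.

Unpolarized light through the first polarizer → I₁ = ½ I₀, now polarized at 24°.
I₂ = I₁ cos²(54° − 24°) = 0.5 I₀ · cos²(30°) = 0.375 I₀.
Need I₃/I₀ = 0.313, so cos²(θ − 54°) = 0.313 / 0.375 = 0.8347.
θ − 54° = arccos(√0.8347) = 24.0°, giving θ ≈ 54 + 24.0 = 78.0°.

θ ≈ 78°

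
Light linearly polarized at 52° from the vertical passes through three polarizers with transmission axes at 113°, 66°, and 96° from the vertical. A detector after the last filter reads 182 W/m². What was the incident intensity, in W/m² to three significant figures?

I₀ ≈ 2220 W/m²

I₁ = I₀ cos²(113° − 52°) = I₀ cos²(61°) = 0.235 I₀.
I₂ = I₁ cos²(66° − 113°) = 0.235 I₀ · cos²(47°) = 0.1093 I₀.
I₃ = I₂ cos²(96° − 66°) = 0.1093 I₀ · cos²(30°) = 0.08199 I₀.
So 182 W/m² = 0.08199 I₀, giving I₀ = 182/0.08199 = 2220 W/m².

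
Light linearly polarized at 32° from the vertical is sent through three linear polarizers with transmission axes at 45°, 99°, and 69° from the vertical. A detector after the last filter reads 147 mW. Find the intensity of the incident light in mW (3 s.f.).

I₀ ≈ 598 mW

I₁ = I₀ cos²(45° − 32°) = I₀ cos²(13°) = 0.9494 I₀.
I₂ = I₁ cos²(99° − 45°) = 0.9494 I₀ · cos²(54°) = 0.328 I₀.
I₃ = I₂ cos²(69° − 99°) = 0.328 I₀ · cos²(30°) = 0.246 I₀.
So 147 mW = 0.246 I₀, giving I₀ = 147/0.246 = 597.5 mW.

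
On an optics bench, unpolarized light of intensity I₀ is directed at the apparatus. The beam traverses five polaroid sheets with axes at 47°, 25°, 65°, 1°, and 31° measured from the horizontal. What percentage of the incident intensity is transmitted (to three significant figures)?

Unpolarized light through the first polarizer → I₁ = ½ I₀, now polarized at 47°.
I₂ = I₁ cos²(25° − 47°) = 0.5 I₀ · cos²(22°) = 0.4298 I₀.
I₃ = I₂ cos²(65° − 25°) = 0.4298 I₀ · cos²(40°) = 0.2522 I₀.
I₄ = I₃ cos²(1° − 65°) = 0.2522 I₀ · cos²(64°) = 0.04847 I₀.
I₅ = I₄ cos²(31° − 1°) = 0.04847 I₀ · cos²(30°) = 0.03635 I₀.
That is 3.635% of the incident intensity.

≈ 3.64%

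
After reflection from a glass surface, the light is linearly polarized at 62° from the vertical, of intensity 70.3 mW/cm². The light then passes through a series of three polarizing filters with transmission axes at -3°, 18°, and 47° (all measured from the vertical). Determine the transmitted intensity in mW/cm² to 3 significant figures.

I ≈ 8.37 mW/cm²

By Malus's law, I₁ = 70.3 mW/cm² · cos²(65°) = 12.56 mW/cm².
I₂ = I₁ · cos²(21°) = 12.56 · 0.8716 = 10.94 mW/cm².
I₃ = I₂ · cos²(29°) = 10.94 · 0.765 = 8.371 mW/cm².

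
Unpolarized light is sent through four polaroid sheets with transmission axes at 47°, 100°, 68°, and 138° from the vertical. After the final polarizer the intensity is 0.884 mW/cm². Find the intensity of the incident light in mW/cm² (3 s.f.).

I₀ ≈ 58.0 mW/cm²

Unpolarized light through the first polarizer → I₁ = ½ I₀, now polarized at 47°.
I₂ = I₁ cos²(100° − 47°) = 0.5 I₀ · cos²(53°) = 0.1811 I₀.
I₃ = I₂ cos²(68° − 100°) = 0.1811 I₀ · cos²(32°) = 0.1302 I₀.
I₄ = I₃ cos²(138° − 68°) = 0.1302 I₀ · cos²(70°) = 0.01523 I₀.
So 0.884 mW/cm² = 0.01523 I₀, giving I₀ = 0.884/0.01523 = 58.02 mW/cm².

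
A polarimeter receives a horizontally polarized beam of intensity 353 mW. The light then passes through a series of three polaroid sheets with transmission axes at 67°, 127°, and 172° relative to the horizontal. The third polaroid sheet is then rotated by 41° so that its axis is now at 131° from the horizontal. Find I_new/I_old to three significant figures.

Before rotation:
I₁ = I₀ cos²(67° − 0°) = I₀ cos²(67°) = 0.1527 I₀.
I₂ = I₁ cos²(127° − 67°) = 0.1527 I₀ · cos²(60°) = 0.03817 I₀.
I₃ = I₂ cos²(172° − 127°) = 0.03817 I₀ · cos²(45°) = 0.01908 I₀.
After rotation:
I₁ = I₀ cos²(67° − 0°) = I₀ cos²(67°) = 0.1527 I₀.
I₂ = I₁ cos²(127° − 67°) = 0.1527 I₀ · cos²(60°) = 0.03817 I₀.
I₃ = I₂ cos²(131° − 127°) = 0.03817 I₀ · cos²(4°) = 0.03798 I₀.
Ratio = 0.03798 / 0.01908 = 1.99.

I_new/I_old ≈ 1.99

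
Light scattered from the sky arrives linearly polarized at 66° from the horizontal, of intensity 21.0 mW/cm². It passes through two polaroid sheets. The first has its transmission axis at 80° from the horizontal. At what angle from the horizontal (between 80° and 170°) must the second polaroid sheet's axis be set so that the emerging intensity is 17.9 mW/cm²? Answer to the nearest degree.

By Malus's law, I₁ = I₀ cos²(80° − 66°) = I₀ cos²(14°) = 0.9415 I₀.
Target fraction: 17.9 / 21.0 mW/cm² = 0.8524 of I₀.
Need I₂/I₀ = 0.8524, so cos²(θ − 80°) = 0.8524 / 0.9415 = 0.9054.
θ − 80° = arccos(√0.9054) = 17.9°, giving θ ≈ 80 + 17.9 = 97.9°.

θ ≈ 98°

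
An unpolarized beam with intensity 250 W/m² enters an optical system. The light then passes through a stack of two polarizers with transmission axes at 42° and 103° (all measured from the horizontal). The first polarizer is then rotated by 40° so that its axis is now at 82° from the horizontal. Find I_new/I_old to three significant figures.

I_new/I_old ≈ 3.71

Before rotation:
Unpolarized light through the first polarizer → I₁ = ½ I₀, now polarized at 42°.
I₂ = I₁ cos²(103° − 42°) = 0.5 I₀ · cos²(61°) = 0.1175 I₀.
After rotation:
Unpolarized light through the first polarizer → I₁ = ½ I₀, now polarized at 82°.
I₂ = I₁ cos²(103° − 82°) = 0.5 I₀ · cos²(21°) = 0.4358 I₀.
Ratio = 0.4358 / 0.1175 = 3.708.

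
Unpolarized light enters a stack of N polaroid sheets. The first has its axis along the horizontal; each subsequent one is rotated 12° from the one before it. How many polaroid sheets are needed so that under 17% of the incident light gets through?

N = 26

First polarizer halves the unpolarized light: factor 1/2.
Each further stage multiplies by cos²(12°) = 0.9568.
After N polarizers: T = 0.5·0.9568^(N−1). Require T < 0.17 ⇒ N−1 > ln(0.17/0.5)/ln(0.9568) = 24.41, so N−1 ≥ 25 and N = 26.
Check: N=26 gives T = 0.1656 < 0.17; N=25 gives T = 0.1731.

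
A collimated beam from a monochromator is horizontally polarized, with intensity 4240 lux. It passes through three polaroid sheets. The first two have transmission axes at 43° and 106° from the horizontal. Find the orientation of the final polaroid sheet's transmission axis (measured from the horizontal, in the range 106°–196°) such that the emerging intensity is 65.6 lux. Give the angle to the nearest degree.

By Malus's law, I₁ = I₀ cos²(43° − 0°) = I₀ cos²(43°) = 0.5349 I₀.
I₂ = I₁ cos²(106° − 43°) = 0.5349 I₀ · cos²(63°) = 0.1102 I₀.
Target fraction: 65.6 / 4240 lux = 0.01547 of I₀.
Need I₃/I₀ = 0.01547, so cos²(θ − 106°) = 0.01547 / 0.1102 = 0.1403.
θ − 106° = arccos(√0.1403) = 68.0°, giving θ ≈ 106 + 68.0 = 174.0°.

θ ≈ 174°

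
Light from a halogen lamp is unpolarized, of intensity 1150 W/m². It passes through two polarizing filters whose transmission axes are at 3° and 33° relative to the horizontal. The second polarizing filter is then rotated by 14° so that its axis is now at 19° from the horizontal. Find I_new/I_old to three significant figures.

Before rotation:
Unpolarized light through the first polarizer → I₁ = ½ I₀, now polarized at 3°.
I₂ = I₁ cos²(33° − 3°) = 0.5 I₀ · cos²(30°) = 0.375 I₀.
After rotation:
Unpolarized light through the first polarizer → I₁ = ½ I₀, now polarized at 3°.
I₂ = I₁ cos²(19° − 3°) = 0.5 I₀ · cos²(16°) = 0.462 I₀.
Ratio = 0.462 / 0.375 = 1.232.

I_new/I_old ≈ 1.23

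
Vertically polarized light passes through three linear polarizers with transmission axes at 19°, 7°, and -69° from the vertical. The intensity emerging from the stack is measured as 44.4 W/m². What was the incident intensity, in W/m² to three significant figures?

I₁ = I₀ cos²(19° − 0°) = I₀ cos²(19°) = 0.894 I₀.
I₂ = I₁ cos²(7° − 19°) = 0.894 I₀ · cos²(12°) = 0.8554 I₀.
I₃ = I₂ cos²(-69° − 7°) = 0.8554 I₀ · cos²(76°) = 0.05006 I₀.
So 44.4 W/m² = 0.05006 I₀, giving I₀ = 44.4/0.05006 = 886.9 W/m².

I₀ ≈ 887 W/m²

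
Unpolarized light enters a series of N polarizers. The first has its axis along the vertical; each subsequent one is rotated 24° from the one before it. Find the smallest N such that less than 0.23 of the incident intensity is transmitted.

First polarizer halves the unpolarized light: factor 1/2.
Each further stage multiplies by cos²(24°) = 0.8346.
After N polarizers: T = 0.5·0.8346^(N−1). Require T < 0.23 ⇒ N−1 > ln(0.23/0.5)/ln(0.8346) = 4.29, so N−1 ≥ 5 and N = 6.
Check: N=6 gives T = 0.2024 < 0.23; N=5 gives T = 0.2426.

N = 6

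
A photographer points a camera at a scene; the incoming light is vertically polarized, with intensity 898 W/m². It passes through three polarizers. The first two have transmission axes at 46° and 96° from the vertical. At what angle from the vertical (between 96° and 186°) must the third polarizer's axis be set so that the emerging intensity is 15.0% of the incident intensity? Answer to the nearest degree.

θ ≈ 126°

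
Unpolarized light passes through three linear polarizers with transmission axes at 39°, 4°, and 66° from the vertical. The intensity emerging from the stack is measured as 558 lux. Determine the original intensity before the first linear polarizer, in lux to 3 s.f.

I₀ ≈ 7550 lux

Unpolarized light through the first polarizer → I₁ = ½ I₀, now polarized at 39°.
I₂ = I₁ cos²(4° − 39°) = 0.5 I₀ · cos²(35°) = 0.3355 I₀.
I₃ = I₂ cos²(66° − 4°) = 0.3355 I₀ · cos²(62°) = 0.07395 I₀.
So 558 lux = 0.07395 I₀, giving I₀ = 558/0.07395 = 7546 lux.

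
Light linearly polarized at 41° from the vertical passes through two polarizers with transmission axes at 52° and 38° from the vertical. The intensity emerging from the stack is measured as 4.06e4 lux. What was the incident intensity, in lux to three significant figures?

I₁ = I₀ cos²(52° − 41°) = I₀ cos²(11°) = 0.9636 I₀.
I₂ = I₁ cos²(38° − 52°) = 0.9636 I₀ · cos²(14°) = 0.9072 I₀.
So 4.06e4 lux = 0.9072 I₀, giving I₀ = 4.06e4/0.9072 = 4.475e+04 lux.

I₀ ≈ 4.48e4 lux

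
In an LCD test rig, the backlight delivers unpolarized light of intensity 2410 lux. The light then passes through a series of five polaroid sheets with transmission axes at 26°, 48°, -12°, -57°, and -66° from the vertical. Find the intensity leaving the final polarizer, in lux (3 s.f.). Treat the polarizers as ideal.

I ≈ 126 lux

Unpolarized light through the first polarizer → I₁ = 2410 lux/2 = 1205 lux, polarized at 26°.
I₂ = I₁ · cos²(22°) = 1205 · 0.8597 = 1036 lux.
I₃ = I₂ · cos²(60°) = 1036 · 0.25 = 259 lux.
I₄ = I₃ · cos²(45°) = 259 · 0.5 = 129.5 lux.
I₅ = I₄ · cos²(9°) = 129.5 · 0.9755 = 126.3 lux.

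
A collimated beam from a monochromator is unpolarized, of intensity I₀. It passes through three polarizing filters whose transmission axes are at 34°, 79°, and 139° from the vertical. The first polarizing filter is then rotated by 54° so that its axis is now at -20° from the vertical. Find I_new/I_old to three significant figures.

Before rotation:
Unpolarized light through the first polarizer → I₁ = ½ I₀, now polarized at 34°.
I₂ = I₁ cos²(79° − 34°) = 0.5 I₀ · cos²(45°) = 0.25 I₀.
I₃ = I₂ cos²(139° − 79°) = 0.25 I₀ · cos²(60°) = 0.0625 I₀.
After rotation:
Unpolarized light through the first polarizer → I₁ = ½ I₀, now polarized at -20°.
Angle between axes 1 and 2: 81°. I₂ = 0.5 I₀ · cos²(81°) = 0.01224 I₀.
I₃ = I₂ cos²(139° − 79°) = 0.01224 I₀ · cos²(60°) = 0.003059 I₀.
Ratio = 0.003059 / 0.0625 = 0.04894.

I_new/I_old ≈ 0.0489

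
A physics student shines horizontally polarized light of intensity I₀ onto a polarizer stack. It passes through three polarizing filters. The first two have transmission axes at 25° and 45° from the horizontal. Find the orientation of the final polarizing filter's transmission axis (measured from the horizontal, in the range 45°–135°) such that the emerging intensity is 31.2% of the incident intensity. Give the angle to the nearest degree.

θ ≈ 94°

By Malus's law, I₁ = I₀ cos²(25° − 0°) = I₀ cos²(25°) = 0.8214 I₀.
I₂ = I₁ cos²(45° − 25°) = 0.8214 I₀ · cos²(20°) = 0.7253 I₀.
Need I₃/I₀ = 0.312, so cos²(θ − 45°) = 0.312 / 0.7253 = 0.4302.
θ − 45° = arccos(√0.4302) = 49.0°, giving θ ≈ 45 + 49.0 = 94.0°.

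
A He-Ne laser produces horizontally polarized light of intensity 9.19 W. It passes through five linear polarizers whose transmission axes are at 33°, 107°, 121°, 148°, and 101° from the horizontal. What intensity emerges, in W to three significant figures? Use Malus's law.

By Malus's law, I₁ = 9.19 W · cos²(33°) = 6.464 W.
I₂ = I₁ · cos²(74°) = 6.464 · 0.07598 = 0.4911 W.
I₃ = I₂ · cos²(14°) = 0.4911 · 0.9415 = 0.4624 W.
I₄ = I₃ · cos²(27°) = 0.4624 · 0.7939 = 0.3671 W.
I₅ = I₄ · cos²(47°) = 0.3671 · 0.4651 = 0.1707 W.

I ≈ 0.171 W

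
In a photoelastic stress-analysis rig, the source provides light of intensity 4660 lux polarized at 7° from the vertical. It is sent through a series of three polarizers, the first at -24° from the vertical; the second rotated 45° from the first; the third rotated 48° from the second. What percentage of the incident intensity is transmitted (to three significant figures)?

≈ 16.4%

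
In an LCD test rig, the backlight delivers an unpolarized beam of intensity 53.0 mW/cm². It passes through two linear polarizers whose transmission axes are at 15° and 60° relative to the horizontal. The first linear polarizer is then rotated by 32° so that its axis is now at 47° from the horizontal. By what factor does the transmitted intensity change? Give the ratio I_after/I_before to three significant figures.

Before rotation:
Unpolarized light through the first polarizer → I₁ = ½ I₀, now polarized at 15°.
I₂ = I₁ cos²(60° − 15°) = 0.5 I₀ · cos²(45°) = 0.25 I₀.
After rotation:
Unpolarized light through the first polarizer → I₁ = ½ I₀, now polarized at 47°.
I₂ = I₁ cos²(60° − 47°) = 0.5 I₀ · cos²(13°) = 0.4747 I₀.
Ratio = 0.4747 / 0.25 = 1.899.

I_new/I_old ≈ 1.90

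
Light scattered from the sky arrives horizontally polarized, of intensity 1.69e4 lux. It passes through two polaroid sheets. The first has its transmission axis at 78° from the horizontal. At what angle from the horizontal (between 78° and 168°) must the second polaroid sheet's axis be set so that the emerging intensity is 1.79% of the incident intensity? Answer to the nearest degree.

θ ≈ 128°

I₁ = I₀ cos²(78° − 0°) = I₀ cos²(78°) = 0.04323 I₀.
Need I₂/I₀ = 0.0179, so cos²(θ − 78°) = 0.0179 / 0.04323 = 0.4141.
θ − 78° = arccos(√0.4141) = 49.9°, giving θ ≈ 78 + 49.9 = 127.9°.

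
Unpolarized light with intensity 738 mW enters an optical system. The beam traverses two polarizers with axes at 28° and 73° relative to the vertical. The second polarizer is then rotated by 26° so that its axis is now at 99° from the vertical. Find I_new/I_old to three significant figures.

I_new/I_old ≈ 0.212

Before rotation:
Unpolarized light through the first polarizer → I₁ = ½ I₀, now polarized at 28°.
I₂ = I₁ cos²(73° − 28°) = 0.5 I₀ · cos²(45°) = 0.25 I₀.
After rotation:
Unpolarized light through the first polarizer → I₁ = ½ I₀, now polarized at 28°.
I₂ = I₁ cos²(99° − 28°) = 0.5 I₀ · cos²(71°) = 0.053 I₀.
Ratio = 0.053 / 0.25 = 0.212.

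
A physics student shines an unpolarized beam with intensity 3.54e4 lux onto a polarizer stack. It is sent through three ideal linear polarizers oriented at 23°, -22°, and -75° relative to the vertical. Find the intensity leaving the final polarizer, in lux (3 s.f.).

I ≈ 3210 lux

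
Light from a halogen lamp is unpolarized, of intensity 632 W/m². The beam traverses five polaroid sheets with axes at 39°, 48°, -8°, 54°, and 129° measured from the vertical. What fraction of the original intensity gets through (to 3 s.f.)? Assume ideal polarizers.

Unpolarized light through the first polarizer → I₁ = 632 W/m²/2 = 316 W/m², polarized at 39°.
I₂ = I₁ · cos²(9°) = 316 · 0.9755 = 308.3 W/m².
I₃ = I₂ · cos²(56°) = 308.3 · 0.3127 = 96.39 W/m².
I₄ = I₃ · cos²(62°) = 96.39 · 0.2204 = 21.25 W/m².
I₅ = I₄ · cos²(75°) = 21.25 · 0.06699 = 1.423 W/m².
Transmitted fraction = 0.002252.

I/I₀ ≈ 0.00225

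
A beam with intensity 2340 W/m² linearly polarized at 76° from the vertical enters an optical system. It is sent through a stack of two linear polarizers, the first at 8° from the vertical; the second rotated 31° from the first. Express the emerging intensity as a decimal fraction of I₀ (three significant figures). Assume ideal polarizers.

I/I₀ ≈ 0.103

I₁ = 2340 W/m² · cos²(68°) = 328.4 W/m².
I₂ = I₁ · cos²(31°) = 328.4 · 0.7347 = 241.3 W/m².
Transmitted fraction = 0.1031.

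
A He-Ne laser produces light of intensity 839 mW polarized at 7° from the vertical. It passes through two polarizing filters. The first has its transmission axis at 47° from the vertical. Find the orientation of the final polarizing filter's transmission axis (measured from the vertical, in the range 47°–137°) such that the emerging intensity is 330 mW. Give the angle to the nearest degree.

I₁ = I₀ cos²(47° − 7°) = I₀ cos²(40°) = 0.5868 I₀.
Target fraction: 330 / 839 mW = 0.3933 of I₀.
Need I₂/I₀ = 0.3933, so cos²(θ − 47°) = 0.3933 / 0.5868 = 0.6703.
θ − 47° = arccos(√0.6703) = 35.0°, giving θ ≈ 47 + 35.0 = 82.0°.

θ ≈ 82°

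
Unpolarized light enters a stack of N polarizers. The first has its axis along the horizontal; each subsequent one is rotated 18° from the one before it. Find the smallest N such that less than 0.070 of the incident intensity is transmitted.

N = 21

First polarizer halves the unpolarized light: factor 1/2.
Each further stage multiplies by cos²(18°) = 0.9045.
After N polarizers: T = 0.5·0.9045^(N−1). Require T < 0.070 ⇒ N−1 > ln(0.070/0.5)/ln(0.9045) = 19.59, so N−1 ≥ 20 and N = 21.
Check: N=21 gives T = 0.06718 < 0.070; N=20 gives T = 0.07427.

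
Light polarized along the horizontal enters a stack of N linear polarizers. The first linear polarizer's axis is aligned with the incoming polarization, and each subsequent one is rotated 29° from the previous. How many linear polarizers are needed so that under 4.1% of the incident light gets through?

First polarizer is aligned with the polarization: full transmission.
Each further stage multiplies by cos²(29°) = 0.765.
After N polarizers: T = 0.765^(N−1). Require T < 0.041 ⇒ N−1 > ln(0.041)/ln(0.765) = 11.92, so N−1 ≥ 12 and N = 13.
Check: N=13 gives T = 0.04015 < 0.041; N=12 gives T = 0.05248.

N = 13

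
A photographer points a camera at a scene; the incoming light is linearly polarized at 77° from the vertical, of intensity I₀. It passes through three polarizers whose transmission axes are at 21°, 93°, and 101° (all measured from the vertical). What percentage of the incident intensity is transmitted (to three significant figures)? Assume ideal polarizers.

≈ 2.93%

By Malus's law, I₁ = I₀ cos²(21° − 77°) = I₀ cos²(56°) = 0.3127 I₀.
I₂ = I₁ cos²(93° − 21°) = 0.3127 I₀ · cos²(72°) = 0.02986 I₀.
I₃ = I₂ cos²(101° − 93°) = 0.02986 I₀ · cos²(8°) = 0.02928 I₀.
That is 2.928% of the incident intensity.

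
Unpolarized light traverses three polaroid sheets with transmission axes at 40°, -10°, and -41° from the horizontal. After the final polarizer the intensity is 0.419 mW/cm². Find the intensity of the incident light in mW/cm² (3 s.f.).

I₀ ≈ 2.76 mW/cm²

Unpolarized light through the first polarizer → I₁ = ½ I₀, now polarized at 40°.
I₂ = I₁ cos²(-10° − 40°) = 0.5 I₀ · cos²(50°) = 0.2066 I₀.
I₃ = I₂ cos²(-41° + 10°) = 0.2066 I₀ · cos²(31°) = 0.1518 I₀.
So 0.419 mW/cm² = 0.1518 I₀, giving I₀ = 0.419/0.1518 = 2.76 mW/cm².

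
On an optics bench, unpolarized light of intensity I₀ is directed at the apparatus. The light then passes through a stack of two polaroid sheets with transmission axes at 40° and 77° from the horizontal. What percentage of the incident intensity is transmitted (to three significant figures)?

Unpolarized light through the first polarizer → I₁ = ½ I₀, now polarized at 40°.
I₂ = I₁ cos²(77° − 40°) = 0.5 I₀ · cos²(37°) = 0.3189 I₀.
That is 31.89% of the incident intensity.

≈ 31.9%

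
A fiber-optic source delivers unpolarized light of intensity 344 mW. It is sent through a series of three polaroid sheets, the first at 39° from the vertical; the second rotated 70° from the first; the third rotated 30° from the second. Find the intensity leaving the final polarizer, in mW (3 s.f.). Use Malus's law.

I ≈ 15.1 mW

Unpolarized light through the first polarizer → I₁ = 344 mW/2 = 172 mW, polarized at 39°.
I₂ = I₁ · cos²(70°) = 172 · 0.117 = 20.12 mW.
I₃ = I₂ · cos²(30°) = 20.12 · 0.75 = 15.09 mW.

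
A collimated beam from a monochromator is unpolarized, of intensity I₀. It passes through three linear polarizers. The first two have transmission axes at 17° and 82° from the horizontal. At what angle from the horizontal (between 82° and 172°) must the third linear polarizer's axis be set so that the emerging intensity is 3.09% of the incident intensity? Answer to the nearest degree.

Unpolarized light through the first polarizer → I₁ = ½ I₀, now polarized at 17°.
I₂ = I₁ cos²(82° − 17°) = 0.5 I₀ · cos²(65°) = 0.0893 I₀.
Need I₃/I₀ = 0.0309, so cos²(θ − 82°) = 0.0309 / 0.0893 = 0.346.
θ − 82° = arccos(√0.346) = 54.0°, giving θ ≈ 82 + 54.0 = 136.0°.

θ ≈ 136°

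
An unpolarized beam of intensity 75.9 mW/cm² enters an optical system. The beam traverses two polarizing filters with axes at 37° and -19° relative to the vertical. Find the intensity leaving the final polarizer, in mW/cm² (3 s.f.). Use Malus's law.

Unpolarized light through the first polarizer → I₁ = 75.9 mW/cm²/2 = 37.95 mW/cm², polarized at 37°.
I₂ = I₁ · cos²(56°) = 37.95 · 0.3127 = 11.87 mW/cm².

I ≈ 11.9 mW/cm²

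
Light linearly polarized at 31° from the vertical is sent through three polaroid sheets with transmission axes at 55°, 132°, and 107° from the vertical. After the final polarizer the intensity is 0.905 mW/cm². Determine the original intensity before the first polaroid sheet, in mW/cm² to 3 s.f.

I₁ = I₀ cos²(55° − 31°) = I₀ cos²(24°) = 0.8346 I₀.
I₂ = I₁ cos²(132° − 55°) = 0.8346 I₀ · cos²(77°) = 0.04223 I₀.
I₃ = I₂ cos²(107° − 132°) = 0.04223 I₀ · cos²(25°) = 0.03469 I₀.
So 0.905 mW/cm² = 0.03469 I₀, giving I₀ = 0.905/0.03469 = 26.09 mW/cm².

I₀ ≈ 26.1 mW/cm²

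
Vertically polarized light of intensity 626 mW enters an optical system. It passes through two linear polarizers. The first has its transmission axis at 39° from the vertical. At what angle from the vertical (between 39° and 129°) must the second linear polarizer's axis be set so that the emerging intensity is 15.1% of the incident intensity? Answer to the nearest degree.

I₁ = I₀ cos²(39° − 0°) = I₀ cos²(39°) = 0.604 I₀.
Need I₂/I₀ = 0.151, so cos²(θ − 39°) = 0.151 / 0.604 = 0.25.
θ − 39° = arccos(√0.25) = 60.0°, giving θ ≈ 39 + 60.0 = 99.0°.

θ ≈ 99°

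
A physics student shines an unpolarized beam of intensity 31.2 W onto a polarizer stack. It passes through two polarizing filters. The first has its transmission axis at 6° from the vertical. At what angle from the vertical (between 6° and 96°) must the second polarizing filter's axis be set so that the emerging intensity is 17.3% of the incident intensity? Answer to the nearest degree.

θ ≈ 60°

Unpolarized light through the first polarizer → I₁ = ½ I₀, now polarized at 6°.
Need I₂/I₀ = 0.173, so cos²(θ − 6°) = 0.173 / 0.5 = 0.346.
θ − 6° = arccos(√0.346) = 54.0°, giving θ ≈ 6 + 54.0 = 60.0°.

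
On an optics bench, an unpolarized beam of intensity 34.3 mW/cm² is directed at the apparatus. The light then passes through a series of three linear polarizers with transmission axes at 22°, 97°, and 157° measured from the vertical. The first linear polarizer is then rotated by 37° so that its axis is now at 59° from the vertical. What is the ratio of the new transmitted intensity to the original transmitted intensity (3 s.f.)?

Before rotation:
Unpolarized light through the first polarizer → I₁ = ½ I₀, now polarized at 22°.
I₂ = I₁ cos²(97° − 22°) = 0.5 I₀ · cos²(75°) = 0.03349 I₀.
I₃ = I₂ cos²(157° − 97°) = 0.03349 I₀ · cos²(60°) = 0.008373 I₀.
After rotation:
Unpolarized light through the first polarizer → I₁ = ½ I₀, now polarized at 59°.
I₂ = I₁ cos²(97° − 59°) = 0.5 I₀ · cos²(38°) = 0.3105 I₀.
I₃ = I₂ cos²(157° − 97°) = 0.3105 I₀ · cos²(60°) = 0.07762 I₀.
Ratio = 0.07762 / 0.008373 = 9.27.

I_new/I_old ≈ 9.27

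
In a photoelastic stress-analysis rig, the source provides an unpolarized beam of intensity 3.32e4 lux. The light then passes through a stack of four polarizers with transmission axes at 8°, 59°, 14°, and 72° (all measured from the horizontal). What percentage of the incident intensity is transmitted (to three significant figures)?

≈ 2.78%

Unpolarized light through the first polarizer → I₁ = 3.32e4 lux/2 = 1.66e+04 lux, polarized at 8°.
I₂ = I₁ · cos²(51°) = 1.66e+04 · 0.396 = 6574 lux.
I₃ = I₂ · cos²(45°) = 6574 · 0.5 = 3287 lux.
I₄ = I₃ · cos²(58°) = 3287 · 0.2808 = 923.1 lux.
That is 2.78% of the incident intensity.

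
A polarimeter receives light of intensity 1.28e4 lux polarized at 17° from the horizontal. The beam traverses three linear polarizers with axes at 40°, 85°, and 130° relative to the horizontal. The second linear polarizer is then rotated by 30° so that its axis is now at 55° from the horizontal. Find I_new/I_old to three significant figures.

I_new/I_old ≈ 0.250

Before rotation:
I₁ = I₀ cos²(40° − 17°) = I₀ cos²(23°) = 0.8473 I₀.
I₂ = I₁ cos²(85° − 40°) = 0.8473 I₀ · cos²(45°) = 0.4237 I₀.
I₃ = I₂ cos²(130° − 85°) = 0.4237 I₀ · cos²(45°) = 0.2118 I₀.
After rotation:
I₁ = I₀ cos²(40° − 17°) = I₀ cos²(23°) = 0.8473 I₀.
I₂ = I₁ cos²(55° − 40°) = 0.8473 I₀ · cos²(15°) = 0.7906 I₀.
I₃ = I₂ cos²(130° − 55°) = 0.7906 I₀ · cos²(75°) = 0.05296 I₀.
Ratio = 0.05296 / 0.2118 = 0.25.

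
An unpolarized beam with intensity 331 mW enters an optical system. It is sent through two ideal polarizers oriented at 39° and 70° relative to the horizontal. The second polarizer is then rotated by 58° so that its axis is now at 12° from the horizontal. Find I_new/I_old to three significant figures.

I_new/I_old ≈ 1.08

Before rotation:
Unpolarized light through the first polarizer → I₁ = ½ I₀, now polarized at 39°.
I₂ = I₁ cos²(70° − 39°) = 0.5 I₀ · cos²(31°) = 0.3674 I₀.
After rotation:
Unpolarized light through the first polarizer → I₁ = ½ I₀, now polarized at 39°.
I₂ = I₁ cos²(12° − 39°) = 0.5 I₀ · cos²(27°) = 0.3969 I₀.
Ratio = 0.3969 / 0.3674 = 1.081.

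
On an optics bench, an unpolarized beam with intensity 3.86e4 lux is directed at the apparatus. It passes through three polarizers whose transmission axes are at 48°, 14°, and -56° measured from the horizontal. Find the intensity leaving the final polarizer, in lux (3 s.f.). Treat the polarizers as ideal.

I ≈ 1550 lux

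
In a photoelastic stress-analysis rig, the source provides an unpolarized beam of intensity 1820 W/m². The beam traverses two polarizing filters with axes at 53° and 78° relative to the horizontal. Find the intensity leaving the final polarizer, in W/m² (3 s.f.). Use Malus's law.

I ≈ 747 W/m²

Unpolarized light through the first polarizer → I₁ = 1820 W/m²/2 = 910 W/m², polarized at 53°.
I₂ = I₁ · cos²(25°) = 910 · 0.8214 = 747.5 W/m².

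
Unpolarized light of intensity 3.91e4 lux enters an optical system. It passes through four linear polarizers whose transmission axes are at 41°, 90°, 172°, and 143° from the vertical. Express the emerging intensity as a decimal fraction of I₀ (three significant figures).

I/I₀ ≈ 0.00319

Unpolarized light through the first polarizer → I₁ = 3.91e4 lux/2 = 1.955e+04 lux, polarized at 41°.
I₂ = I₁ · cos²(49°) = 1.955e+04 · 0.4304 = 8415 lux.
I₃ = I₂ · cos²(82°) = 8415 · 0.01937 = 163 lux.
I₄ = I₃ · cos²(29°) = 163 · 0.765 = 124.7 lux.
Transmitted fraction = 0.003189.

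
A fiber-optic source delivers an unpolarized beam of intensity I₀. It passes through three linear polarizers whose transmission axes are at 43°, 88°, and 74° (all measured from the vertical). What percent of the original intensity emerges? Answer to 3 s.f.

≈ 23.5%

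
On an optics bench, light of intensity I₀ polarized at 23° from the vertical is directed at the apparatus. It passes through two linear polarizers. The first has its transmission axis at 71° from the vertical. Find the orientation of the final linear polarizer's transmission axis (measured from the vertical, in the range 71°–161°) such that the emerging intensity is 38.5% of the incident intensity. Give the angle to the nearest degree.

θ ≈ 93°

By Malus's law, I₁ = I₀ cos²(71° − 23°) = I₀ cos²(48°) = 0.4477 I₀.
Need I₂/I₀ = 0.385, so cos²(θ − 71°) = 0.385 / 0.4477 = 0.8599.
θ − 71° = arccos(√0.8599) = 22.0°, giving θ ≈ 71 + 22.0 = 93.0°.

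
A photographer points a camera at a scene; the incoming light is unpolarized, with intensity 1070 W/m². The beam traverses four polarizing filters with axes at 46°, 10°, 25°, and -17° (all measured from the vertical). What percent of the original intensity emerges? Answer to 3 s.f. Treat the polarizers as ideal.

≈ 16.9%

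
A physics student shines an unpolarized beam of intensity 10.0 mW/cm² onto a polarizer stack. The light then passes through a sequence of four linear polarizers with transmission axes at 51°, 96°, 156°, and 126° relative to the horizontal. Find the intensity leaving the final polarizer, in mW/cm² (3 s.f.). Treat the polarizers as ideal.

Unpolarized light through the first polarizer → I₁ = 10.0 mW/cm²/2 = 5 mW/cm², polarized at 51°.
I₂ = I₁ · cos²(45°) = 5 · 0.5 = 2.5 mW/cm².
I₃ = I₂ · cos²(60°) = 2.5 · 0.25 = 0.625 mW/cm².
I₄ = I₃ · cos²(30°) = 0.625 · 0.75 = 0.4688 mW/cm².

I ≈ 0.469 mW/cm²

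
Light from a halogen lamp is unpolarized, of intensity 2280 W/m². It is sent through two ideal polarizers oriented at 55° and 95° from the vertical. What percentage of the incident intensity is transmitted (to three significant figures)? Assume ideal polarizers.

Unpolarized light through the first polarizer → I₁ = 2280 W/m²/2 = 1140 W/m², polarized at 55°.
I₂ = I₁ · cos²(40°) = 1140 · 0.5868 = 669 W/m².
That is 29.34% of the incident intensity.

≈ 29.3%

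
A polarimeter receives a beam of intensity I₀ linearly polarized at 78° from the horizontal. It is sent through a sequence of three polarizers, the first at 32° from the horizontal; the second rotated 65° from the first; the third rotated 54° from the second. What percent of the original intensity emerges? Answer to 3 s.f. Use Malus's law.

≈ 2.98%

By Malus's law, I₁ = I₀ cos²(32° − 78°) = I₀ cos²(46°) = 0.4826 I₀.
I₂ = I₁ cos²(65°) = 0.4826 · 0.1786 I₀ = 0.08619 I₀.
I₃ = I₂ cos²(54°) = 0.08619 · 0.3455 I₀ = 0.02978 I₀.
That is 2.978% of the incident intensity.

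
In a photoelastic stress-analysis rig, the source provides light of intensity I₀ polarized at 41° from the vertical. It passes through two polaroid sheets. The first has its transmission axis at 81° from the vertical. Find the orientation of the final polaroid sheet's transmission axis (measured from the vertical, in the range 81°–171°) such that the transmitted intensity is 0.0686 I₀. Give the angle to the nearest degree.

θ ≈ 151°

I₁ = I₀ cos²(81° − 41°) = I₀ cos²(40°) = 0.5868 I₀.
Need I₂/I₀ = 0.0686, so cos²(θ − 81°) = 0.0686 / 0.5868 = 0.1169.
θ − 81° = arccos(√0.1169) = 70.0°, giving θ ≈ 81 + 70.0 = 151.0°.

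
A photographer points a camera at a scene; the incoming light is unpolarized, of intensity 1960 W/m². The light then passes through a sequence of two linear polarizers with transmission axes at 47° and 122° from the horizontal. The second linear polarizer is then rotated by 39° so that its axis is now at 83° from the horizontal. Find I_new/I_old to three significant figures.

I_new/I_old ≈ 9.77

Before rotation:
Unpolarized light through the first polarizer → I₁ = ½ I₀, now polarized at 47°.
I₂ = I₁ cos²(122° − 47°) = 0.5 I₀ · cos²(75°) = 0.03349 I₀.
After rotation:
Unpolarized light through the first polarizer → I₁ = ½ I₀, now polarized at 47°.
I₂ = I₁ cos²(83° − 47°) = 0.5 I₀ · cos²(36°) = 0.3273 I₀.
Ratio = 0.3273 / 0.03349 = 9.771.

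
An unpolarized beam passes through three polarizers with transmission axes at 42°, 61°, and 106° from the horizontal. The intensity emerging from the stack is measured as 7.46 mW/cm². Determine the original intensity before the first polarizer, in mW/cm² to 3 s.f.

Unpolarized light through the first polarizer → I₁ = ½ I₀, now polarized at 42°.
I₂ = I₁ cos²(61° − 42°) = 0.5 I₀ · cos²(19°) = 0.447 I₀.
I₃ = I₂ cos²(106° − 61°) = 0.447 I₀ · cos²(45°) = 0.2235 I₀.
So 7.46 mW/cm² = 0.2235 I₀, giving I₀ = 7.46/0.2235 = 33.38 mW/cm².

I₀ ≈ 33.4 mW/cm²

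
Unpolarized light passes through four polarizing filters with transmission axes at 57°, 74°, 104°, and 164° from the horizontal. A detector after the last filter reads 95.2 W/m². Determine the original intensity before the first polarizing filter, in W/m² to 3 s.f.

Unpolarized light through the first polarizer → I₁ = ½ I₀, now polarized at 57°.
I₂ = I₁ cos²(74° − 57°) = 0.5 I₀ · cos²(17°) = 0.4573 I₀.
I₃ = I₂ cos²(104° − 74°) = 0.4573 I₀ · cos²(30°) = 0.3429 I₀.
I₄ = I₃ cos²(164° − 104°) = 0.3429 I₀ · cos²(60°) = 0.08574 I₀.
So 95.2 W/m² = 0.08574 I₀, giving I₀ = 95.2/0.08574 = 1110 W/m².

I₀ ≈ 1110 W/m²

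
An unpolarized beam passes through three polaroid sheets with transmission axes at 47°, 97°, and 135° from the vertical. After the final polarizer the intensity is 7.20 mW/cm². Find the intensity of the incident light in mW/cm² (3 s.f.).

Unpolarized light through the first polarizer → I₁ = ½ I₀, now polarized at 47°.
I₂ = I₁ cos²(97° − 47°) = 0.5 I₀ · cos²(50°) = 0.2066 I₀.
I₃ = I₂ cos²(135° − 97°) = 0.2066 I₀ · cos²(38°) = 0.1283 I₀.
So 7.20 mW/cm² = 0.1283 I₀, giving I₀ = 7.20/0.1283 = 56.13 mW/cm².

I₀ ≈ 56.1 mW/cm²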